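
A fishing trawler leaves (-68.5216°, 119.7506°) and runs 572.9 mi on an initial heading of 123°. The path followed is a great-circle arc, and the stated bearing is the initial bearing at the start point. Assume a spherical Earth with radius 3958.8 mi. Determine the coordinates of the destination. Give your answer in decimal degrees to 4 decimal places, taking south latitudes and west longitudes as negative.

latitude -71.7295°, longitude 142.4432°

The arc subtends δ = 572.9/3958.8 = 0.144716 rad at the centre.
Start latitude φ₁ = -1.195928 rad; initial bearing θ = 2.146755 rad.
Applying the spherical law of cosines for sides, sin φ₂ = sin φ₁ cos δ + cos φ₁ sin δ cos θ = -0.949587, so φ₂ = -71.7295°.
For the longitude increment, Δλ = atan2( sin θ sin δ cos φ₁, cos δ − sin φ₁ sin φ₂ ) = atan2(0.044284, 0.105903) = 22.6926°.
λ₂ = λ₁ + Δλ = 142.4432°.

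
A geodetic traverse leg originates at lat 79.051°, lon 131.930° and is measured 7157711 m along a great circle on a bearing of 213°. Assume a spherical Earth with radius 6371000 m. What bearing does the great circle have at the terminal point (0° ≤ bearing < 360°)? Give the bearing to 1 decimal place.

final bearing 186.2°

δ = 7157711/6371000 = 1.123483 rad (64.3708°).
With φ₁ = 79.051° = 1.379700 rad and θ = 213° = 3.717551 rad:
Applying the spherical law of cosines for sides, sin φ₂ = sin φ₁ cos δ + cos φ₁ sin δ cos θ = 0.281050, so φ₂ = 16.323°.
Then Δλ = atan2(-0.093268, 0.156610) = -0.537136 rad, from sin θ sin δ cos φ₁ over cos δ − sin φ₁ sin φ₂.
λ₂ = 131.930° + -30.776° = 101.154°.
The forward bearing on arrival equals the back-azimuth from the destination plus 180°.
Back-azimuth from P₂ (16.3°, 101.2°) to P₁ (79.1°, 131.9°), with Δλ' = λ₁ − λ₂ = 30.8°: atan2( sin Δλ' cos φ₁ , cos φ₂ sin φ₁ − sin φ₂ cos φ₁ cos Δλ' ) = 6.2°.
Final bearing = (6.2° + 180°) mod 360° = 186.2°.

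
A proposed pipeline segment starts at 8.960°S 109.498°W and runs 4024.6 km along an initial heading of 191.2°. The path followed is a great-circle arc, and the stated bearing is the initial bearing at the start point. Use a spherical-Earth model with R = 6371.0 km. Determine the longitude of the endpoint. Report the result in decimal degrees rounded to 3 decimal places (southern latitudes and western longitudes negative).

longitude -118.714°

Angular distance δ = d/R = 4024.6 / 6371 = 0.631706 rad.
Converting: φ₁ = -0.156382 rad, θ = 3.337070 rad.
Applying the spherical law of cosines for sides, sin φ₂ = sin φ₁ cos δ + cos φ₁ sin δ cos θ = -0.697897, so φ₂ = -44.259°.
Δλ = atan2( sin θ sin δ cos φ₁ , cos δ − sin φ₁ sin φ₂ ) = atan2(-0.113300, 0.698327) = -0.160843 rad = -9.216°.
λ₂ = -109.498° + -9.216° = -118.714°.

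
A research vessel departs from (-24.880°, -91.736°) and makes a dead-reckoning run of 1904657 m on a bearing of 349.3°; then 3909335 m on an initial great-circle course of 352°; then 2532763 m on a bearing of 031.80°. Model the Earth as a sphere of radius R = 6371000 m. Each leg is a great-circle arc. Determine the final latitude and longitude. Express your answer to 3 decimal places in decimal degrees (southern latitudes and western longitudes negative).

Apply the spherical direct solution leg by leg, carrying full precision between legs.
Leg 1: from (-24.880°, -91.736°), δ = 1904657/6371000 = 0.298957 rad, θ = 349.3° → φ = -8.020°, λ = -94.902°.
Leg 2: from (-8.020°, -94.902°), δ = 3909335/6371000 = 0.613614 rad, θ = 352° → φ = 26.781°, λ = -100.052°.
Leg 3: from (26.781°, -100.052°), δ = 2532763/6371000 = 0.397546 rad, θ = 31.8° → φ = 45.169°, λ = -83.231°.

latitude 45.169°, longitude -83.231°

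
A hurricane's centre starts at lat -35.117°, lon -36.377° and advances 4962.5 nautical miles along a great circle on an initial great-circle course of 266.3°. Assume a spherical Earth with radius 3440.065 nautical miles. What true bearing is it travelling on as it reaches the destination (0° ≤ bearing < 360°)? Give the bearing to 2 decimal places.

final bearing 304.63°

Central angle δ = d/R = 1.442560 rad.
Converting: φ₁ = -0.612907 rad, θ = 4.647812 rad.
Applying the spherical law of cosines for sides, sin φ₂ = sin φ₁ cos δ + cos φ₁ sin δ cos θ = -0.125918, so φ₂ = -7.234°.
Δλ = atan2( sin θ sin δ cos φ₁ , cos δ − sin φ₁ sin φ₂ ) = atan2(-0.809572, 0.055451) = -1.502409 rad = -86.082°.
Hence λ₂ = -36.377° + -86.082° = -122.459°.
The forward bearing on arrival equals the back-azimuth from the destination plus 180°.
Back-azimuth from P₂ (-7.23°, -122.46°) to P₁ (-35.12°, -36.38°), with Δλ' = λ₁ − λ₂ = 86.08°: atan2( sin Δλ' cos φ₁ , cos φ₂ sin φ₁ − sin φ₂ cos φ₁ cos Δλ' ) = 124.63°.
Final bearing = (124.63° + 180°) mod 360° = 304.63°.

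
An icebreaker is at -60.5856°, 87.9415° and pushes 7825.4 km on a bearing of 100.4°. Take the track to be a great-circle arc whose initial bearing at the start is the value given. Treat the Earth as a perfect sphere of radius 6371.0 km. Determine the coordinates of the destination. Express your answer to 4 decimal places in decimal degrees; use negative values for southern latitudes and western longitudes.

The arc subtends δ = 7825.4/6371 = 1.228284 rad at the centre.
Start latitude φ₁ = -1.057418 rad; initial bearing θ = 1.752311 rad.
Applying the spherical law of cosines for sides, sin φ₂ = sin φ₁ cos δ + cos φ₁ sin δ cos θ = -0.376067, so φ₂ = -22.0903°.
Δλ = atan2( sin θ sin δ cos φ₁ , cos δ − sin φ₁ sin φ₂ ) = atan2(0.454996, 0.008266) = 1.552631 rad = 88.9592°.
λ₂ = λ₁ + Δλ = 176.9007°.

latitude -22.0903°, longitude 176.9007°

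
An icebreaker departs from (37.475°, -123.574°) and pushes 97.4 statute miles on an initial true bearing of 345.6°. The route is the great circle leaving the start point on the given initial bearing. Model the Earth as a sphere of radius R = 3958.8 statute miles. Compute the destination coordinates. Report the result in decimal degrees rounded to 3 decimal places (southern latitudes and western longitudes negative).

latitude 38.840°, longitude -124.024°

Central angle δ = d/R = 0.024603 rad.
Converting: φ₁ = 0.654062 rad, θ = 6.031858 rad.
Applying the spherical law of cosines for sides, sin φ₂ = sin φ₁ cos δ + cos φ₁ sin δ cos θ = 0.627141, so φ₂ = 38.840°.
Then Δλ = atan2(-0.004855, 0.618135) = -0.007855 rad, from sin θ sin δ cos φ₁ over cos δ − sin φ₁ sin φ₂.
λ₂ = λ₁ + Δλ = -124.024°.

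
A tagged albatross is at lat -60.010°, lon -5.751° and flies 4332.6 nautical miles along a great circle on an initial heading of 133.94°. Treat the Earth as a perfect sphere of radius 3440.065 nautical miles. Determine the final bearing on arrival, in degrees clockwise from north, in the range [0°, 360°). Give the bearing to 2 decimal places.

Central angle δ = d/R = 1.259453 rad.
Converting: φ₁ = -1.047372 rad, θ = 2.337694 rad.
sin φ₂ = sin φ₁ cos δ + cos φ₁ sin δ cos θ = (-0.866113)(0.306338) + (0.499849)(0.951923)(-0.693905) = -0.595495
φ₂ = asin(-0.595495) = -0.637882 rad = -36.548°.
For the longitude increment, Δλ = atan2( sin θ sin δ cos φ₁, cos δ − sin φ₁ sin φ₂ ) = atan2(0.342620, -0.209428) = 121.436°.
λ₂ = λ₁ + Δλ = 115.685°.
The forward bearing on arrival equals the back-azimuth from the destination plus 180°.
Back-azimuth from P₂ (-36.55°, 115.68°) to P₁ (-60.01°, -5.75°), with Δλ' = λ₁ − λ₂ = -121.44°: atan2( sin Δλ' cos φ₁ , cos φ₂ sin φ₁ − sin φ₂ cos φ₁ cos Δλ' ) = 206.62°.
Final bearing = (206.62° + 180°) mod 360° = 26.62°.

final bearing 26.62°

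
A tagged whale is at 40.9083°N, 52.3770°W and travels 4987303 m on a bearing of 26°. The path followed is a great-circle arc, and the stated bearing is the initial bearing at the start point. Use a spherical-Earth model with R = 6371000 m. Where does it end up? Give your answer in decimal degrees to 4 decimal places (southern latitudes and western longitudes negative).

latitude 70.6166°, longitude 16.3018°

Angular distance δ = d/R = 4987303 / 6371000 = 0.782813 rad.
With φ₁ = 40.9083° = 0.713985 rad and θ = 26° = 0.453786 rad:
Destination latitude: φ₂ = arcsin( sin φ₁ cos δ + cos φ₁ sin δ cos θ ) = arcsin(0.943319) = 70.6166°.
Δλ = atan2( sin θ sin δ cos φ₁ , cos δ − sin φ₁ sin φ₂ ) = atan2(0.233660, 0.091200) = 1.198672 rad = 68.6788°.
λ₂ = -52.3770° + 68.6788° = 16.3018°.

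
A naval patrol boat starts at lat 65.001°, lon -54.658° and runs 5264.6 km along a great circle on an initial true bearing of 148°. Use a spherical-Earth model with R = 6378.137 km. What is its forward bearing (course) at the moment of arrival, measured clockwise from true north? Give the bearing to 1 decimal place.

Central angle δ = d/R = 0.825413 rad.
With φ₁ = 65.001° = 1.134481 rad and θ = 148° = 2.583087 rad:
Applying the spherical law of cosines for sides, sin φ₂ = sin φ₁ cos δ + cos φ₁ sin δ cos θ = 0.351358, so φ₂ = 20.570°.
For the longitude increment, Δλ = atan2( sin θ sin δ cos φ₁, cos δ − sin φ₁ sin φ₂ ) = atan2(0.164561, 0.359812) = 24.577°.
λ₂ = -54.658° + 24.577° = -30.081°.
The forward bearing on arrival equals the back-azimuth from the destination plus 180°.
Back-azimuth from P₂ (20.6°, -30.1°) to P₁ (65.0°, -54.7°), with Δλ' = λ₁ − λ₂ = -24.6°: atan2( sin Δλ' cos φ₁ , cos φ₂ sin φ₁ − sin φ₂ cos φ₁ cos Δλ' ) = 346.2°.
Final bearing = (346.2° + 180°) mod 360° = 166.2°.

final bearing 166.2°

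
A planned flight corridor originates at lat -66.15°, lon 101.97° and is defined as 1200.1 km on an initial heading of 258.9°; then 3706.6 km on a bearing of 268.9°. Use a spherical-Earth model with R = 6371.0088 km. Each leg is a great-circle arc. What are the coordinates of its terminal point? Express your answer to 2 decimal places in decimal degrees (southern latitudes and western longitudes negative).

latitude -50.09°, longitude 16.28°

Apply the spherical direct solution leg by leg, carrying full precision between legs.
Leg 1: from (-66.15°, 101.97°), δ = 1200.1/6371.0088 = 0.188369 rad, θ = 258.9° → φ = -65.92°, λ = 75.20°.
Leg 2: from (-65.92°, 75.20°), δ = 3706.6/6371.0088 = 0.581792 rad, θ = 268.9° → φ = -50.09°, λ = 16.28°.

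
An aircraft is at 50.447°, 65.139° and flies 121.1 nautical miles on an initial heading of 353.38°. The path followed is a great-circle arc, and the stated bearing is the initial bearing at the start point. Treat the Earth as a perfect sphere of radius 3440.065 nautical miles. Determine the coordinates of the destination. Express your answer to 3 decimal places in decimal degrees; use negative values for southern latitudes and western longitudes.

latitude 52.450°, longitude 64.758°

The arc subtends δ = 121.1/3440.065 = 0.035203 rad at the centre.
Start latitude φ₁ = 0.880466 rad; initial bearing θ = 6.167645 rad.
sin φ₂ = sin φ₁ cos δ + cos φ₁ sin δ cos θ = (0.771036)(0.999380) + (0.636792)(0.035196)(0.993333) = 0.792821
φ₂ = asin(0.792821) = 0.915424 rad = 52.450°.
Δλ = atan2( sin θ sin δ cos φ₁ , cos δ − sin φ₁ sin φ₂ ) = atan2(-0.002584, 0.388087) = -0.006658 rad = -0.381°.
λ₂ = 65.139° + -0.381° = 64.758°.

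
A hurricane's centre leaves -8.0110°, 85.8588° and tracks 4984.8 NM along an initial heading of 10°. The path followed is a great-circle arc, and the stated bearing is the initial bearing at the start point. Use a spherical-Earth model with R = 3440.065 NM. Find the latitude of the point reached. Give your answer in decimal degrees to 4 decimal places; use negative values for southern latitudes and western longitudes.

Central angle δ = d/R = 1.449042 rad.
Converting: φ₁ = -0.139818 rad, θ = 0.174533 rad.
Applying the spherical law of cosines for sides, sin φ₂ = sin φ₁ cos δ + cos φ₁ sin δ cos θ = 0.951052, so φ₂ = 71.9992°.
For the longitude increment, Δλ = atan2( sin θ sin δ cos φ₁, cos δ − sin φ₁ sin φ₂ ) = atan2(0.170681, 0.253995) = 33.9005°.
λ₂ = 85.8588° + 33.9005° = 119.7593°.

latitude 71.9992°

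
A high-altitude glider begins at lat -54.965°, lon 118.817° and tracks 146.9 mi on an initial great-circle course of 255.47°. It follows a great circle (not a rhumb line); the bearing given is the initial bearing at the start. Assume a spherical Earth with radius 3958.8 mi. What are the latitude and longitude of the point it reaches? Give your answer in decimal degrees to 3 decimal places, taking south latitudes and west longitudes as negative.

latitude -55.445°, longitude 115.187°

The arc subtends δ = 146.9/3958.8 = 0.037107 rad at the centre.
Converting: φ₁ = -0.959320 rad, θ = 4.458793 rad.
Applying the spherical law of cosines for sides, sin φ₂ = sin φ₁ cos δ + cos φ₁ sin δ cos θ = -0.823581, so φ₂ = -55.445°.
Δλ = atan2( sin θ sin δ cos φ₁ , cos δ − sin φ₁ sin φ₂ ) = atan2(-0.020616, 0.324962) = -0.063357 rad = -3.630°.
Hence λ₂ = 118.817° + -3.630° = 115.187°.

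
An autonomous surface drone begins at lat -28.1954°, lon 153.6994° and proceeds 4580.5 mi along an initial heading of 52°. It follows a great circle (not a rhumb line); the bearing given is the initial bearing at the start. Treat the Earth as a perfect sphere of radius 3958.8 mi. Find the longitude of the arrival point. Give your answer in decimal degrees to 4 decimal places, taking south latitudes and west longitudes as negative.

longitude -157.0044°

Angular distance δ = d/R = 4580.5 / 3958.8 = 1.157043 rad.
Start latitude φ₁ = -0.492103 rad; initial bearing θ = 0.907571 rad.
Destination latitude: φ₂ = arcsin( sin φ₁ cos δ + cos φ₁ sin δ cos θ ) = arcsin(0.306861) = 17.8702°.
Δλ = atan2( sin θ sin δ cos φ₁ , cos δ − sin φ₁ sin φ₂ ) = atan2(0.635903, 0.547035) = 0.860382 rad = 49.2962°.
λ₂ = 153.6994° + 49.2962° = 202.9956°, normalized to (−180°, 180°] → -157.0044°.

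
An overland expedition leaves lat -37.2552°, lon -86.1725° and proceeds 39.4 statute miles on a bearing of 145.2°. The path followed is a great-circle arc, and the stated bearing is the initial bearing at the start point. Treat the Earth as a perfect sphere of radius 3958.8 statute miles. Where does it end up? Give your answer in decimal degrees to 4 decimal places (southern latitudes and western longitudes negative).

latitude -37.7227°, longitude -85.7611°

Angular distance δ = d/R = 39.4 / 3958.8 = 0.009953 rad.
Start latitude φ₁ = -0.650226 rad; initial bearing θ = 2.534218 rad.
Applying the spherical law of cosines for sides, sin φ₂ = sin φ₁ cos δ + cos φ₁ sin δ cos θ = -0.611841, so φ₂ = -37.7227°.
For the longitude increment, Δλ = atan2( sin θ sin δ cos φ₁, cos δ − sin φ₁ sin φ₂ ) = atan2(0.004521, 0.629563) = 0.4114°.
Hence λ₂ = -86.1725° + 0.4114° = -85.7611°.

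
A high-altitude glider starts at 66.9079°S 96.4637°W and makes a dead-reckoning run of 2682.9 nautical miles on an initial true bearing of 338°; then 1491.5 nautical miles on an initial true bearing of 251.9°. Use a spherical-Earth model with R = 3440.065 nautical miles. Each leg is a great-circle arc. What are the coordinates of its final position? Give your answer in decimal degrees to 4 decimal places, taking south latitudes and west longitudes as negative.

latitude -28.7613°, longitude -140.2517°

Apply the spherical direct solution leg by leg, carrying full precision between legs.
Leg 1: from (-66.9079°, -96.4637°), δ = 2682.9/3440.065 = 0.779898 rad, θ = 338° → φ = -23.4717°, λ = -113.1534°.
Leg 2: from (-23.4717°, -113.1534°), δ = 1491.5/3440.065 = 0.433567 rad, θ = 251.9° → φ = -28.7613°, λ = -140.2517°.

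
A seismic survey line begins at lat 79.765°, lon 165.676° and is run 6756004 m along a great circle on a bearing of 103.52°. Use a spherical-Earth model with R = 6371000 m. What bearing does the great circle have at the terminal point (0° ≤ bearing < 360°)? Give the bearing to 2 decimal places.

final bearing 168.88°

The arc subtends δ = 6756004/6371000 = 1.060431 rad at the centre.
Start latitude φ₁ = 1.392162 rad; initial bearing θ = 1.806765 rad.
Applying the spherical law of cosines for sides, sin φ₂ = sin φ₁ cos δ + cos φ₁ sin δ cos θ = 0.444476, so φ₂ = 26.390°.
Then Δλ = atan2(0.150746, 0.051093) = 1.244015 rad, from sin θ sin δ cos φ₁ over cos δ − sin φ₁ sin φ₂.
λ₂ = 165.676° + 71.277° = 236.953°, normalized to (−180°, 180°] → -123.047°.
The forward bearing on arrival equals the back-azimuth from the destination plus 180°.
Back-azimuth from P₂ (26.39°, -123.05°) to P₁ (79.77°, 165.68°), with Δλ' = λ₁ − λ₂ = 288.72°: atan2( sin Δλ' cos φ₁ , cos φ₂ sin φ₁ − sin φ₂ cos φ₁ cos Δλ' ) = 348.88°.
Final bearing = (348.88° + 180°) mod 360° = 168.88°.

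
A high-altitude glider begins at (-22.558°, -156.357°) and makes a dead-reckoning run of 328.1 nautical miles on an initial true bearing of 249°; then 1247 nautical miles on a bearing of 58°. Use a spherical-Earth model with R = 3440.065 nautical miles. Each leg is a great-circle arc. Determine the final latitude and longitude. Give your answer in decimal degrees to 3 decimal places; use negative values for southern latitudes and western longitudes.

Apply the spherical direct solution leg by leg, carrying full precision between legs.
Leg 1: from (-22.558°, -156.357°), δ = 328.1/3440.065 = 0.095376 rad, θ = 249° → φ = -24.418°, λ = -161.960°.
Leg 2: from (-24.418°, -161.960°), δ = 1247/3440.065 = 0.362493 rad, θ = 58° → φ = -12.440°, λ = -144.024°.

latitude -12.440°, longitude -144.024°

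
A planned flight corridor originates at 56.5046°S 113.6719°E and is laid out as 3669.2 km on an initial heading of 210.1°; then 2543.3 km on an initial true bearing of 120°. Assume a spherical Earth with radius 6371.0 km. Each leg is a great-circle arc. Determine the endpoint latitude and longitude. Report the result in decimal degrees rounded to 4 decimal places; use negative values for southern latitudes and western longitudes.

latitude -69.8488°, longitude 115.7455°

Apply the spherical direct solution leg by leg, carrying full precision between legs.
Leg 1: from (-56.5046°, 113.6719°), δ = 3669.2/6371 = 0.575922 rad, θ = 210.1° → φ = -73.6242°, λ = 38.0324°.
Leg 2: from (-73.6242°, 38.0324°), δ = 2543.3/6371 = 0.399199 rad, θ = 120° → φ = -69.8488°, λ = 115.7455°.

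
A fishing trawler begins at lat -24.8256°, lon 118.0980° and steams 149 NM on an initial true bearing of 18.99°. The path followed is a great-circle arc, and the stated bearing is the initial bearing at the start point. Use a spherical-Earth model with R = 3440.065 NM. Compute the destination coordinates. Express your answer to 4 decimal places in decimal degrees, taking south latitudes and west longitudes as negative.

latitude -22.4765°, longitude 118.9717°

δ = 149/3440.065 = 0.043313 rad (2.4817°).
Start latitude φ₁ = -0.433288 rad; initial bearing θ = 0.331438 rad.
sin φ₂ = sin φ₁ cos δ + cos φ₁ sin δ cos θ = (-0.419858)(0.999062) + (0.907590)(0.043300)(0.945575) = -0.382304
φ₂ = asin(-0.382304) = -0.392289 rad = -22.4765°.
Then Δλ = atan2(0.012788, 0.838549) = 0.015249 rad, from sin θ sin δ cos φ₁ over cos δ − sin φ₁ sin φ₂.
λ₂ = 118.0980° + 0.8737° = 118.9717°.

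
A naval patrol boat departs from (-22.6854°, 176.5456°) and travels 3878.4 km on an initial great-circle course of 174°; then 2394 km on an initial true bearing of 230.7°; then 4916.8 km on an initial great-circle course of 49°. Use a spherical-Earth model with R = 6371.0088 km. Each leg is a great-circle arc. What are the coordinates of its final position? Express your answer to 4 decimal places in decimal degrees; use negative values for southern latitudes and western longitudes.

Apply the spherical direct solution leg by leg, carrying full precision between legs.
Leg 1: from (-22.6854°, 176.5456°), δ = 3878.4/6371.0088 = 0.608758 rad, θ = 174° → φ = -57.2572°, λ = -177.1094°.
Leg 2: from (-57.2572°, -177.1094°), δ = 2394/6371.0088 = 0.375765 rad, θ = 230.7° → φ = -65.2496°, λ = 140.1786°.
Leg 3: from (-65.2496°, 140.1786°), δ = 4916.8/6371.0088 = 0.771746 rad, θ = 49° → φ = -27.3425°, λ = 176.5149°.

latitude -27.3425°, longitude 176.5149°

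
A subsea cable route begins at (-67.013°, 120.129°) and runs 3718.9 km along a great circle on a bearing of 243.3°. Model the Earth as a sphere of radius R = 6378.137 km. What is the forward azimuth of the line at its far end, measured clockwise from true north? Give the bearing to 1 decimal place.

δ = 3718.9/6378.137 = 0.583070 rad (33.4074°).
Converting: φ₁ = -1.169597 rad, θ = 4.246386 rad.
Applying the spherical law of cosines for sides, sin φ₂ = sin φ₁ cos δ + cos φ₁ sin δ cos θ = -0.865101, so φ₂ = -59.894°.
Δλ = atan2( sin θ sin δ cos φ₁ , cos δ − sin φ₁ sin φ₂ ) = atan2(-0.192090, 0.038370) = -1.373642 rad = -78.704°.
λ₂ = λ₁ + Δλ = 41.425°.
The forward bearing on arrival equals the back-azimuth from the destination plus 180°.
Back-azimuth from P₂ (-59.9°, 41.4°) to P₁ (-67.0°, 120.1°), with Δλ' = λ₁ − λ₂ = 78.7°: atan2( sin Δλ' cos φ₁ , cos φ₂ sin φ₁ − sin φ₂ cos φ₁ cos Δλ' ) = 135.9°.
Final bearing = (135.9° + 180°) mod 360° = 315.9°.

final bearing 315.9°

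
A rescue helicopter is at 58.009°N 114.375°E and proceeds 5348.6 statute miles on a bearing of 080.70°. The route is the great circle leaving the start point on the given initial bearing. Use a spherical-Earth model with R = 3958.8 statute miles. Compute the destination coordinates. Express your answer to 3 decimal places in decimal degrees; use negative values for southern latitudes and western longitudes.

latitude 15.570°, longitude -154.537°

Central angle δ = d/R = 1.351066 rad.
With φ₁ = 58.009° = 1.012448 rad and θ = 80.7° = 1.408481 rad:
Applying the spherical law of cosines for sides, sin φ₂ = sin φ₁ cos δ + cos φ₁ sin δ cos θ = 0.268421, so φ₂ = 15.570°.
Δλ = atan2( sin θ sin δ cos φ₁ , cos δ − sin φ₁ sin φ₂ ) = atan2(0.510252, -0.009690) = 1.589784 rad = 91.088°.
λ₂ = 114.375° + 91.088° = 205.463°, normalized to (−180°, 180°] → -154.537°.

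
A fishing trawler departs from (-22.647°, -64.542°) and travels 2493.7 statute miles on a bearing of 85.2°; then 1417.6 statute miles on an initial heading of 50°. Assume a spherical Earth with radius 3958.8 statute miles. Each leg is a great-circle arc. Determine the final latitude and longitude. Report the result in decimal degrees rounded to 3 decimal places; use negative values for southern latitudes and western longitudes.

latitude -1.812°, longitude -11.451°

Apply the spherical direct solution leg by leg, carrying full precision between legs.
Leg 1: from (-22.647°, -64.542°), δ = 2493.7/3958.8 = 0.629913 rad, θ = 85.2° → φ = -15.406°, λ = -27.033°.
Leg 2: from (-15.406°, -27.033°), δ = 1417.6/3958.8 = 0.358088 rad, θ = 50° → φ = -1.812°, λ = -11.451°.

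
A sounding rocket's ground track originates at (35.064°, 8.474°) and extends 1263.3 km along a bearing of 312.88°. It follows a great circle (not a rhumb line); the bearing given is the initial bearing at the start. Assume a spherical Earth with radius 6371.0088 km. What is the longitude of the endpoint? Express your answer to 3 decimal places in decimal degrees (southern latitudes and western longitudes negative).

The arc subtends δ = 1263.3/6371.0088 = 0.198289 rad at the centre.
With φ₁ = 35.064° = 0.611982 rad and θ = 312.88° = 5.460786 rad:
sin φ₂ = sin φ₁ cos δ + cos φ₁ sin δ cos θ = (0.574491)(0.980405) + (0.818511)(0.196992)(0.680465) = 0.672952
φ₂ = asin(0.672952) = 0.738193 rad = 42.295°.
Then Δλ = atan2(-0.118154, 0.593800) = -0.196413 rad, from sin θ sin δ cos φ₁ over cos δ − sin φ₁ sin φ₂.
λ₂ = 8.474° + -11.254° = -2.780°.

longitude -2.780°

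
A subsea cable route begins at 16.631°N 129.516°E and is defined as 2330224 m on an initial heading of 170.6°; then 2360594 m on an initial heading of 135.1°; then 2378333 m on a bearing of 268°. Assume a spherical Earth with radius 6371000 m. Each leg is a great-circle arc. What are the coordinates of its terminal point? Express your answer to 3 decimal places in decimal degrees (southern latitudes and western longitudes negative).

latitude -18.164°, longitude 125.979°

Apply the spherical direct solution leg by leg, carrying full precision between legs.
Leg 1: from (16.631°, 129.516°), δ = 2330224/6371000 = 0.365755 rad, θ = 170.6° → φ = -4.061°, λ = 132.873°.
Leg 2: from (-4.061°, 132.873°), δ = 2360594/6371000 = 0.370522 rad, θ = 135.1° → φ = -18.775°, λ = 148.535°.
Leg 3: from (-18.775°, 148.535°), δ = 2378333/6371000 = 0.373306 rad, θ = 268° → φ = -18.164°, λ = 125.979°.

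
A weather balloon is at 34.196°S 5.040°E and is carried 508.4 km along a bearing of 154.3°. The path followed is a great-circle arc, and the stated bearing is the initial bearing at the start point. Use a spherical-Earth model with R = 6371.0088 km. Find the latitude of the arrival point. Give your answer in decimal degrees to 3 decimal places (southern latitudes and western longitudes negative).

latitude -38.290°

δ = 508.4/6371.0088 = 0.079799 rad (4.5721°).
Converting: φ₁ = -0.596833 rad, θ = 2.693043 rad.
Applying the spherical law of cosines for sides, sin φ₂ = sin φ₁ cos δ + cos φ₁ sin δ cos θ = -0.619648, so φ₂ = -38.290°.
Δλ = atan2( sin θ sin δ cos φ₁ , cos δ − sin φ₁ sin φ₂ ) = atan2(0.028593, 0.648560) = 0.044058 rad = 2.524°.
λ₂ = λ₁ + Δλ = 7.564°.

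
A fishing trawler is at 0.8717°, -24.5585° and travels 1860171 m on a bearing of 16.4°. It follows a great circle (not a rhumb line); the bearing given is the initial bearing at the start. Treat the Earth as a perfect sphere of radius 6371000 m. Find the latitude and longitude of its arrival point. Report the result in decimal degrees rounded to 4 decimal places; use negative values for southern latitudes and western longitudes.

Central angle δ = d/R = 0.291975 rad.
With φ₁ = 0.8717° = 0.015214 rad and θ = 16.4° = 0.286234 rad:
Destination latitude: φ₂ = arcsin( sin φ₁ cos δ + cos φ₁ sin δ cos θ ) = arcsin(0.290670) = 16.8981°.
For the longitude increment, Δλ = atan2( sin θ sin δ cos φ₁, cos δ − sin φ₁ sin φ₂ ) = atan2(0.081261, 0.953255) = 4.8724°.
λ₂ = -24.5585° + 4.8724° = -19.6861°.

latitude 16.8981°, longitude -19.6861°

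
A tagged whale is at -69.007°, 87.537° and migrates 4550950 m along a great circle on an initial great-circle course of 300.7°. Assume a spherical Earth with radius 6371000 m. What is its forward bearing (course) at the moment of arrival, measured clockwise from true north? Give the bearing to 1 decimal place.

final bearing 337.7°

Angular distance δ = d/R = 4550950 / 6371000 = 0.714323 rad.
With φ₁ = -69.007° = -1.204399 rad and θ = 300.7° = 5.248205 rad:
Applying the spherical law of cosines for sides, sin φ₂ = sin φ₁ cos δ + cos φ₁ sin δ cos θ = -0.585566, so φ₂ = -35.843°.
Then Δλ = atan2(-0.201802, 0.208838) = -0.768266 rad, from sin θ sin δ cos φ₁ over cos δ − sin φ₁ sin φ₂.
Hence λ₂ = 87.537° + -44.018° = 43.519°.
The forward bearing on arrival equals the back-azimuth from the destination plus 180°.
Back-azimuth from P₂ (-35.8°, 43.5°) to P₁ (-69.0°, 87.5°), with Δλ' = λ₁ − λ₂ = 44.0°: atan2( sin Δλ' cos φ₁ , cos φ₂ sin φ₁ − sin φ₂ cos φ₁ cos Δλ' ) = 157.7°.
Final bearing = (157.7° + 180°) mod 360° = 337.7°.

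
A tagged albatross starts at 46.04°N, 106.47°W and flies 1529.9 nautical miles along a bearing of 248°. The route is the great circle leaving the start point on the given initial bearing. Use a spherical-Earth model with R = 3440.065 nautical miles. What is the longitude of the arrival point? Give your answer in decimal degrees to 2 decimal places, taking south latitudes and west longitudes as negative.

longitude -134.71°

Angular distance δ = d/R = 1529.9 / 3440.065 = 0.444730 rad.
Converting: φ₁ = 0.803550 rad, θ = 4.328417 rad.
Destination latitude: φ₂ = arcsin( sin φ₁ cos δ + cos φ₁ sin δ cos θ ) = arcsin(0.537934) = 32.54°.
Δλ = atan2( sin θ sin δ cos φ₁ , cos δ − sin φ₁ sin φ₂ ) = atan2(-0.276890, 0.515509) = -0.492901 rad = -28.24°.
λ₂ = -106.47° + -28.24° = -134.71°.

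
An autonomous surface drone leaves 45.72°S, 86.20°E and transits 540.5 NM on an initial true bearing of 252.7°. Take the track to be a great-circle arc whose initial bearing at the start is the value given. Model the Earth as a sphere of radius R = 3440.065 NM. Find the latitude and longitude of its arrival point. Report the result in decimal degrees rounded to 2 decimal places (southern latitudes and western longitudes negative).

latitude -47.70°, longitude 73.38°

The arc subtends δ = 540.5/3440.065 = 0.157119 rad at the centre.
With φ₁ = -45.72° = -0.797965 rad and θ = 252.7° = 4.410447 rad:
Applying the spherical law of cosines for sides, sin φ₂ = sin φ₁ cos δ + cos φ₁ sin δ cos θ = -0.739604, so φ₂ = -47.70°.
Then Δλ = atan2(-0.104302, 0.458173) = -0.223834 rad, from sin θ sin δ cos φ₁ over cos δ − sin φ₁ sin φ₂.
λ₂ = 86.20° + -12.82° = 73.38°.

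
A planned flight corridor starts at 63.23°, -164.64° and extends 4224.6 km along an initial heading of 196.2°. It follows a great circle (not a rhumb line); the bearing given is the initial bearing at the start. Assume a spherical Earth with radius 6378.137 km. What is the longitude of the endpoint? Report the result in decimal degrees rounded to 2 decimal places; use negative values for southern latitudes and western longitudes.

longitude -175.64°

δ = 4224.6/6378.137 = 0.662356 rad (37.9502°).
Converting: φ₁ = 1.103572 rad, θ = 3.424336 rad.
Applying the spherical law of cosines for sides, sin φ₂ = sin φ₁ cos δ + cos φ₁ sin δ cos θ = 0.438037, so φ₂ = 25.98°.
For the longitude increment, Δλ = atan2( sin θ sin δ cos φ₁, cos δ − sin φ₁ sin φ₂ ) = atan2(-0.077278, 0.397456) = -11.00°.
Hence λ₂ = -164.64° + -11.00° = -175.64°.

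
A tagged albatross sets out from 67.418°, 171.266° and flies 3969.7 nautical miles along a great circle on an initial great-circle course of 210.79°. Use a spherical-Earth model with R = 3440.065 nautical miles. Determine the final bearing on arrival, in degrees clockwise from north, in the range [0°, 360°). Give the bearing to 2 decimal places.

The arc subtends δ = 3969.7/3440.065 = 1.153961 rad at the centre.
With φ₁ = 67.418° = 1.176666 rad and θ = 210.79° = 3.678980 rad:
sin φ₂ = sin φ₁ cos δ + cos φ₁ sin δ cos θ = (0.923331)(0.404869) + (0.384005)(0.914375)(-0.859049) = 0.072195
φ₂ = asin(0.072195) = 0.072258 rad = 4.140°.
Δλ = atan2( sin θ sin δ cos φ₁ , cos δ − sin φ₁ sin φ₂ ) = atan2(-0.179738, 0.338209) = -0.488483 rad = -27.988°.
λ₂ = λ₁ + Δλ = 143.278°.
The forward bearing on arrival equals the back-azimuth from the destination plus 180°.
Back-azimuth from P₂ (4.14°, 143.28°) to P₁ (67.42°, 171.27°), with Δλ' = λ₁ − λ₂ = 27.99°: atan2( sin Δλ' cos φ₁ , cos φ₂ sin φ₁ − sin φ₂ cos φ₁ cos Δλ' ) = 11.37°.
Final bearing = (11.37° + 180°) mod 360° = 191.37°.

final bearing 191.37°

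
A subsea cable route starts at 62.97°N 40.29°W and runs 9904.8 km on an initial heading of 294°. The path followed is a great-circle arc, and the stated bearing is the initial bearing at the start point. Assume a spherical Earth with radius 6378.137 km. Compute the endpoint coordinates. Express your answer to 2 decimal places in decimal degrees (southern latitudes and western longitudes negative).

latitude 11.58°, longitude -151.48°

δ = 9904.8/6378.137 = 1.552930 rad (88.9763°).
With φ₁ = 62.97° = 1.099034 rad and θ = 294° = 5.131268 rad:
Applying the spherical law of cosines for sides, sin φ₂ = sin φ₁ cos δ + cos φ₁ sin δ cos θ = 0.200729, so φ₂ = 11.58°.
For the longitude increment, Δλ = atan2( sin θ sin δ cos φ₁, cos δ − sin φ₁ sin φ₂ ) = atan2(-0.415101, -0.160937) = -111.19°.
λ₂ = -40.29° + -111.19° = -151.48°.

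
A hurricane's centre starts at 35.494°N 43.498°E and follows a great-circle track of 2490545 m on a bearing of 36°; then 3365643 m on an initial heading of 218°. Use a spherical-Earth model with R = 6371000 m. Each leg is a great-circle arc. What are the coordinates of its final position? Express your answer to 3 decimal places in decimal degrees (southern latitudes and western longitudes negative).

latitude 25.834°, longitude 44.653°

Apply the spherical direct solution leg by leg, carrying full precision between legs.
Leg 1: from (35.494°, 43.498°), δ = 2490545/6371000 = 0.390919 rad, θ = 36° → φ = 51.980°, λ = 64.821°.
Leg 2: from (51.980°, 64.821°), δ = 3365643/6371000 = 0.528275 rad, θ = 218° → φ = 25.834°, λ = 44.653°.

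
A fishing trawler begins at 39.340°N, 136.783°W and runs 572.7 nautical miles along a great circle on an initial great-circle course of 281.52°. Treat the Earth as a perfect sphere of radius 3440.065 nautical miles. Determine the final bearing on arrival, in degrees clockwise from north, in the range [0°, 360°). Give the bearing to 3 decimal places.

final bearing 273.569°

The arc subtends δ = 572.7/3440.065 = 0.166479 rad at the centre.
Start latitude φ₁ = 0.686613 rad; initial bearing θ = 4.913451 rad.
sin φ₂ = sin φ₁ cos δ + cos φ₁ sin δ cos θ = (0.633921)(0.986174) + (0.773398)(0.165711)(0.199710) = 0.650752
φ₂ = asin(0.650752) = 0.708574 rad = 40.598°.
Then Δλ = atan2(-0.125579, 0.573649) = -0.215513 rad, from sin θ sin δ cos φ₁ over cos δ − sin φ₁ sin φ₂.
λ₂ = λ₁ + Δλ = -149.131°.
The forward bearing on arrival equals the back-azimuth from the destination plus 180°.
Back-azimuth from P₂ (40.598°, -149.131°) to P₁ (39.340°, -136.783°), with Δλ' = λ₁ − λ₂ = 12.348°: atan2( sin Δλ' cos φ₁ , cos φ₂ sin φ₁ − sin φ₂ cos φ₁ cos Δλ' ) = 93.569°.
Final bearing = (93.569° + 180°) mod 360° = 273.569°.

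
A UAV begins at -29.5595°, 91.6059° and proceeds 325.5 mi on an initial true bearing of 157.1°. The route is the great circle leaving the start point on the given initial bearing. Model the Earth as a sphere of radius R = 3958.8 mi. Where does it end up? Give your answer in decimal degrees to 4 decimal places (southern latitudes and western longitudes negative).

latitude -33.8810°, longitude 93.8120°

Central angle δ = d/R = 0.082222 rad.
Start latitude φ₁ = -0.515911 rad; initial bearing θ = 2.741912 rad.
sin φ₂ = sin φ₁ cos δ + cos φ₁ sin δ cos θ = (-0.493327)(0.996622) + (0.869844)(0.082129)(-0.921185) = -0.557470
φ₂ = asin(-0.557470) = -0.591335 rad = -33.8810°.
Δλ = atan2( sin θ sin δ cos φ₁ , cos δ − sin φ₁ sin φ₂ ) = atan2(0.027799, 0.721607) = 0.038505 rad = 2.2061°.
Hence λ₂ = 91.6059° + 2.2061° = 93.8120°.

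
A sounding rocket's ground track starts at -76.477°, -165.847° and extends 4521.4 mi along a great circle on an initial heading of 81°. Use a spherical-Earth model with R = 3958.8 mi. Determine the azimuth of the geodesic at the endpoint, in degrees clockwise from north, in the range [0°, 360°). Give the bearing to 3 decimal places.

δ = 4521.4/3958.8 = 1.142114 rad (65.4383°).
With φ₁ = -76.477° = -1.334775 rad and θ = 81° = 1.413717 rad:
Applying the spherical law of cosines for sides, sin φ₂ = sin φ₁ cos δ + cos φ₁ sin δ cos θ = -0.370879, so φ₂ = -21.770°.
Then Δλ = atan2(0.210058, 0.055076) = 1.314373 rad, from sin θ sin δ cos φ₁ over cos δ − sin φ₁ sin φ₂.
Hence λ₂ = -165.847° + 75.308° = -90.539°.
The forward bearing on arrival equals the back-azimuth from the destination plus 180°.
Back-azimuth from P₂ (-21.770°, -90.539°) to P₁ (-76.477°, -165.847°), with Δλ' = λ₁ − λ₂ = -75.308°: atan2( sin Δλ' cos φ₁ , cos φ₂ sin φ₁ − sin φ₂ cos φ₁ cos Δλ' ) = 194.400°.
Final bearing = (194.400° + 180°) mod 360° = 14.400°.

final bearing 14.400°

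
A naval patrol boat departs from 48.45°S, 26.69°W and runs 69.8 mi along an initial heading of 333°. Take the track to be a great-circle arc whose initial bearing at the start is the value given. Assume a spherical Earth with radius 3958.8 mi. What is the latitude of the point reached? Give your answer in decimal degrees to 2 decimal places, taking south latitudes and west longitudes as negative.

latitude -47.55°

δ = 69.8/3958.8 = 0.017632 rad (1.0102°).
Converting: φ₁ = -0.845612 rad, θ = 5.811946 rad.
Applying the spherical law of cosines for sides, sin φ₂ = sin φ₁ cos δ + cos φ₁ sin δ cos θ = -0.737841, so φ₂ = -47.55°.
For the longitude increment, Δλ = atan2( sin θ sin δ cos φ₁, cos δ − sin φ₁ sin φ₂ ) = atan2(-0.005309, 0.447661) = -0.68°.
Hence λ₂ = -26.69° + -0.68° = -27.37°.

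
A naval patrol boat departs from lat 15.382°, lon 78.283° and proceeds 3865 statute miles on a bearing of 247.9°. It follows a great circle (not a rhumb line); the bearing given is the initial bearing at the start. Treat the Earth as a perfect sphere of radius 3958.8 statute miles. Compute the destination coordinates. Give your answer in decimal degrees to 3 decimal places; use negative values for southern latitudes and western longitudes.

latitude -8.740°, longitude 27.334°

δ = 3865/3958.8 = 0.976306 rad (55.9382°).
Converting: φ₁ = 0.268467 rad, θ = 4.326671 rad.
Applying the spherical law of cosines for sides, sin φ₂ = sin φ₁ cos δ + cos φ₁ sin δ cos θ = -0.151948, so φ₂ = -8.740°.
For the longitude increment, Δλ = atan2( sin θ sin δ cos φ₁, cos δ − sin φ₁ sin φ₂ ) = atan2(-0.740073, 0.600391) = -50.949°.
λ₂ = 78.283° + -50.949° = 27.334°.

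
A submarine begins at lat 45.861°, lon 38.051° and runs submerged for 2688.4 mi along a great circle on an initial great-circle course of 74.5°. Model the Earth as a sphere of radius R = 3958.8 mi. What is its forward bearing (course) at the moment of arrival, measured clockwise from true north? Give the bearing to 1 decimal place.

final bearing 114.5°

Central angle δ = d/R = 0.679095 rad.
Converting: φ₁ = 0.800425 rad, θ = 1.300270 rad.
sin φ₂ = sin φ₁ cos δ + cos φ₁ sin δ cos θ = (0.717652)(0.778142) + (0.696401)(0.628089)(0.267238) = 0.675326
φ₂ = asin(0.675326) = 0.741406 rad = 42.479°.
Then Δλ = atan2(0.421494, 0.293492) = 0.962548 rad, from sin θ sin δ cos φ₁ over cos δ − sin φ₁ sin φ₂.
λ₂ = λ₁ + Δλ = 93.201°.
The forward bearing on arrival equals the back-azimuth from the destination plus 180°.
Back-azimuth from P₂ (42.5°, 93.2°) to P₁ (45.9°, 38.1°), with Δλ' = λ₁ − λ₂ = -55.1°: atan2( sin Δλ' cos φ₁ , cos φ₂ sin φ₁ − sin φ₂ cos φ₁ cos Δλ' ) = 294.5°.
Final bearing = (294.5° + 180°) mod 360° = 114.5°.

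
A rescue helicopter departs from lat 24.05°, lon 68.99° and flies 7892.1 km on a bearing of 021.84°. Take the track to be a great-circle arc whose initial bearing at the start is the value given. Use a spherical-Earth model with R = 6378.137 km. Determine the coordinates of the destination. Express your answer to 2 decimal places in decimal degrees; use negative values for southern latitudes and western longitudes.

latitude 69.12°, longitude 168.45°

Angular distance δ = d/R = 7892.1 / 6378.137 = 1.237368 rad.
Start latitude φ₁ = 0.419752 rad; initial bearing θ = 0.381180 rad.
sin φ₂ = sin φ₁ cos δ + cos φ₁ sin δ cos θ = (0.407534)(0.327285) + (0.913190)(0.944926)(0.928226) = 0.934343
φ₂ = asin(0.934343) = 1.206412 rad = 69.12°.
Δλ = atan2( sin θ sin δ cos φ₁ , cos δ − sin φ₁ sin φ₂ ) = atan2(0.321011, -0.053492) = 1.735913 rad = 99.46°.
λ₂ = λ₁ + Δλ = 168.45°.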